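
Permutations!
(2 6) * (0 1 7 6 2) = (0 1 7 6) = [1, 7, 2, 3, 4, 5, 0, 6]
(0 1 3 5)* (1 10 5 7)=(0 10 5)(1 3 7)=[10, 3, 2, 7, 4, 0, 6, 1, 8, 9, 5]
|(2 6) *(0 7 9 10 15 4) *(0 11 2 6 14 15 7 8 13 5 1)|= 15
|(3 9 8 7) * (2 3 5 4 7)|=12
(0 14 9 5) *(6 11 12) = (0 14 9 5)(6 11 12) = [14, 1, 2, 3, 4, 0, 11, 7, 8, 5, 10, 12, 6, 13, 9]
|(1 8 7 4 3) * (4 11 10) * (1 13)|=8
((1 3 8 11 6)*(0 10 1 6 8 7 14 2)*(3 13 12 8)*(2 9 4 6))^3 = ((0 10 1 13 12 8 11 3 7 14 9 4 6 2))^3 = (0 13 11 14 6 10 12 3 9 2 1 8 7 4)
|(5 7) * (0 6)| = |(0 6)(5 7)| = 2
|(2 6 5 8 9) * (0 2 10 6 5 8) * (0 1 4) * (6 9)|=10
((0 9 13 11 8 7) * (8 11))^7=((0 9 13 8 7))^7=(0 13 7 9 8)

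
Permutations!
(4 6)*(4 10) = (4 6 10) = [0, 1, 2, 3, 6, 5, 10, 7, 8, 9, 4]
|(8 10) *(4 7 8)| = |(4 7 8 10)| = 4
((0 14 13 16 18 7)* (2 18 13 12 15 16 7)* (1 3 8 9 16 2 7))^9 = (0 12 2 7 14 15 18)(1 9)(3 16)(8 13)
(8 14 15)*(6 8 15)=[0, 1, 2, 3, 4, 5, 8, 7, 14, 9, 10, 11, 12, 13, 6, 15]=(15)(6 8 14)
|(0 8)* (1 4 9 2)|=4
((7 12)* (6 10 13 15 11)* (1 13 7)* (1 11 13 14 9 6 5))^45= (13 15)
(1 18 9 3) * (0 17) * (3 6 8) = (0 17)(1 18 9 6 8 3) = [17, 18, 2, 1, 4, 5, 8, 7, 3, 6, 10, 11, 12, 13, 14, 15, 16, 0, 9]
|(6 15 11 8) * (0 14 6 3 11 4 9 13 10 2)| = |(0 14 6 15 4 9 13 10 2)(3 11 8)| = 9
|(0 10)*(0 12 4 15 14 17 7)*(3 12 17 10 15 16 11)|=|(0 15 14 10 17 7)(3 12 4 16 11)|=30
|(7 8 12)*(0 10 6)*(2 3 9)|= |(0 10 6)(2 3 9)(7 8 12)|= 3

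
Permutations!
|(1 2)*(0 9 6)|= 6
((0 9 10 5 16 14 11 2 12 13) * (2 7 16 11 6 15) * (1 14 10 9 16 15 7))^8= ((0 16 10 5 11 1 14 6 7 15 2 12 13))^8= (0 7 5 12 14 16 15 11 13 6 10 2 1)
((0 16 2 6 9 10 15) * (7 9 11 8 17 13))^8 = ((0 16 2 6 11 8 17 13 7 9 10 15))^8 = (0 7 11)(2 10 17)(6 15 13)(8 16 9)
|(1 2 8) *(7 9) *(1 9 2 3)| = 4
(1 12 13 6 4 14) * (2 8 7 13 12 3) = (1 3 2 8 7 13 6 4 14) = [0, 3, 8, 2, 14, 5, 4, 13, 7, 9, 10, 11, 12, 6, 1]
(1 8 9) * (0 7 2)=(0 7 2)(1 8 9)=[7, 8, 0, 3, 4, 5, 6, 2, 9, 1]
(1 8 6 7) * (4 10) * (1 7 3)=(1 8 6 3)(4 10)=[0, 8, 2, 1, 10, 5, 3, 7, 6, 9, 4]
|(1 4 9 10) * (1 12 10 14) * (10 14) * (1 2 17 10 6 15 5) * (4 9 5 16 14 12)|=11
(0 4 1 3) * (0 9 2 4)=(1 3 9 2 4)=[0, 3, 4, 9, 1, 5, 6, 7, 8, 2]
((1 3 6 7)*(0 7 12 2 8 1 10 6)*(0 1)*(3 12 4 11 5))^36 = (12)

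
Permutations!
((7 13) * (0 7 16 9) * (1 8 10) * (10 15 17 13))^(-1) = (0 9 16 13 17 15 8 1 10 7) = ((0 7 10 1 8 15 17 13 16 9))^(-1)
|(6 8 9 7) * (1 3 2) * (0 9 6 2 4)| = 14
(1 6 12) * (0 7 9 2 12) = (0 7 9 2 12 1 6) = [7, 6, 12, 3, 4, 5, 0, 9, 8, 2, 10, 11, 1]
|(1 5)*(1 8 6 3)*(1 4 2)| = |(1 5 8 6 3 4 2)| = 7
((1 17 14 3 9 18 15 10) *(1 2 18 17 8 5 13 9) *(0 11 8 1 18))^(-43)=(0 18 9 11 15 17 8 10 14 5 2 3 13)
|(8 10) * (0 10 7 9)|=|(0 10 8 7 9)|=5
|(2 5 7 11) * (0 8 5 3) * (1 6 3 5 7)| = |(0 8 7 11 2 5 1 6 3)| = 9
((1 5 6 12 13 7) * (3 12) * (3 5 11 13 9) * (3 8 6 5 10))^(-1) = ((1 11 13 7)(3 12 9 8 6 10))^(-1) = (1 7 13 11)(3 10 6 8 9 12)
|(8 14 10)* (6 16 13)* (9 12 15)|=|(6 16 13)(8 14 10)(9 12 15)|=3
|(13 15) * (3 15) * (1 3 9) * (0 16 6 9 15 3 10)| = |(0 16 6 9 1 10)(13 15)| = 6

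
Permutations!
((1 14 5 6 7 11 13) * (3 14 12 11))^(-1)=((1 12 11 13)(3 14 5 6 7))^(-1)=(1 13 11 12)(3 7 6 5 14)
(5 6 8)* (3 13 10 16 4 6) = (3 13 10 16 4 6 8 5) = [0, 1, 2, 13, 6, 3, 8, 7, 5, 9, 16, 11, 12, 10, 14, 15, 4]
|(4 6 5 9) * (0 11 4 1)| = |(0 11 4 6 5 9 1)| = 7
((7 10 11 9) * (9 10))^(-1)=(7 9)(10 11)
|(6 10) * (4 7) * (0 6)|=6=|(0 6 10)(4 7)|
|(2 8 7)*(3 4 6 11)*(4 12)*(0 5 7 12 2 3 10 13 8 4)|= |(0 5 7 3 2 4 6 11 10 13 8 12)|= 12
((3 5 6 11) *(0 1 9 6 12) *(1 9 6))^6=(0 5 11 1)(3 6 9 12)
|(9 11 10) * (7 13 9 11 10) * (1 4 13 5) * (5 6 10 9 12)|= 20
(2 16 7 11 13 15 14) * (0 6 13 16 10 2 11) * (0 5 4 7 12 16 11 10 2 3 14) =(0 6 13 15)(3 14 10)(4 7 5)(12 16) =[6, 1, 2, 14, 7, 4, 13, 5, 8, 9, 3, 11, 16, 15, 10, 0, 12]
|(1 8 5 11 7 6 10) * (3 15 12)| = 21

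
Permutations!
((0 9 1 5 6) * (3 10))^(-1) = (0 6 5 1 9)(3 10)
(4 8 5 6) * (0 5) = (0 5 6 4 8) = [5, 1, 2, 3, 8, 6, 4, 7, 0]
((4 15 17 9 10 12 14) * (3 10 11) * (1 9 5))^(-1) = (1 5 17 15 4 14 12 10 3 11 9) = ((1 9 11 3 10 12 14 4 15 17 5))^(-1)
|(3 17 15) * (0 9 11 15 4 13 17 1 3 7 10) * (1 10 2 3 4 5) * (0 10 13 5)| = |(0 9 11 15 7 2 3 13 17)(1 4 5)| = 9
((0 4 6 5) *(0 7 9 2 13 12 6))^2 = (2 12 5 9 13 6 7)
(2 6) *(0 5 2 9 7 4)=(0 5 2 6 9 7 4)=[5, 1, 6, 3, 0, 2, 9, 4, 8, 7]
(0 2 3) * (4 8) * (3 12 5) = (0 2 12 5 3)(4 8) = [2, 1, 12, 0, 8, 3, 6, 7, 4, 9, 10, 11, 5]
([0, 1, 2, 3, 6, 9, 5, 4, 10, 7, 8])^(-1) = [0, 1, 2, 3, 7, 6, 4, 9, 10, 5, 8]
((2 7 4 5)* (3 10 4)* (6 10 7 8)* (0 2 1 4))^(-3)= (0 8 10 2 6)(3 7)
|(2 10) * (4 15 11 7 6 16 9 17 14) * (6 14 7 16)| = 8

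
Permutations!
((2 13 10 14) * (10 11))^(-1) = (2 14 10 11 13)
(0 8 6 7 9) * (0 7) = (0 8 6)(7 9) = [8, 1, 2, 3, 4, 5, 0, 9, 6, 7]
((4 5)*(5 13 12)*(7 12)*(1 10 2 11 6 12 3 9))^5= (1 12 3 11 13 10 5 9 6 7 2 4)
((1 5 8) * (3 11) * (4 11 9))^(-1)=((1 5 8)(3 9 4 11))^(-1)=(1 8 5)(3 11 4 9)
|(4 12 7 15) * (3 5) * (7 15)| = |(3 5)(4 12 15)| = 6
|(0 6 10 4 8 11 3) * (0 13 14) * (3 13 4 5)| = 10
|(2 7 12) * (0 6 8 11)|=|(0 6 8 11)(2 7 12)|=12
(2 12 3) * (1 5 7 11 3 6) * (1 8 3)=(1 5 7 11)(2 12 6 8 3)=[0, 5, 12, 2, 4, 7, 8, 11, 3, 9, 10, 1, 6]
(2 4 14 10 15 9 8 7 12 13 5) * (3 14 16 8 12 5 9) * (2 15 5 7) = (2 4 16 8)(3 14 10 5 15)(9 12 13) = [0, 1, 4, 14, 16, 15, 6, 7, 2, 12, 5, 11, 13, 9, 10, 3, 8]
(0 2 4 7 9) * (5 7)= (0 2 4 5 7 9)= [2, 1, 4, 3, 5, 7, 6, 9, 8, 0]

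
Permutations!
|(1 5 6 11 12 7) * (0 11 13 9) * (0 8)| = |(0 11 12 7 1 5 6 13 9 8)| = 10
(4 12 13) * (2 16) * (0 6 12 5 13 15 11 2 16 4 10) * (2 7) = (16)(0 6 12 15 11 7 2 4 5 13 10) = [6, 1, 4, 3, 5, 13, 12, 2, 8, 9, 0, 7, 15, 10, 14, 11, 16]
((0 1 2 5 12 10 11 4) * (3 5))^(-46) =(0 4 11 10 12 5 3 2 1)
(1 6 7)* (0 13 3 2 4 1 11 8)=(0 13 3 2 4 1 6 7 11 8)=[13, 6, 4, 2, 1, 5, 7, 11, 0, 9, 10, 8, 12, 3]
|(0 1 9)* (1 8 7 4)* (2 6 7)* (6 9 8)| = |(0 6 7 4 1 8 2 9)| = 8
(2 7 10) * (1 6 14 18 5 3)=[0, 6, 7, 1, 4, 3, 14, 10, 8, 9, 2, 11, 12, 13, 18, 15, 16, 17, 5]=(1 6 14 18 5 3)(2 7 10)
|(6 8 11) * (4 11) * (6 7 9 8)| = |(4 11 7 9 8)| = 5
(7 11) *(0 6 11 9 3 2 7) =(0 6 11)(2 7 9 3) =[6, 1, 7, 2, 4, 5, 11, 9, 8, 3, 10, 0]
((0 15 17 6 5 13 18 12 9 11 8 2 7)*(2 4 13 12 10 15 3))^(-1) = ((0 3 2 7)(4 13 18 10 15 17 6 5 12 9 11 8))^(-1) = (0 7 2 3)(4 8 11 9 12 5 6 17 15 10 18 13)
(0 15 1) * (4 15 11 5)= (0 11 5 4 15 1)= [11, 0, 2, 3, 15, 4, 6, 7, 8, 9, 10, 5, 12, 13, 14, 1]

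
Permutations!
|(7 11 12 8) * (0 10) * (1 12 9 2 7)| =|(0 10)(1 12 8)(2 7 11 9)| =12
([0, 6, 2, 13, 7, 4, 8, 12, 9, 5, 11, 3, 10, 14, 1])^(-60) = (1 4 3 8 12 14 5 11 6 7 13 9 10)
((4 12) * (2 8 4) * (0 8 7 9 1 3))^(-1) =(0 3 1 9 7 2 12 4 8)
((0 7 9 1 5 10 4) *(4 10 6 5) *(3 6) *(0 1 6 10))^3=(0 6 10 9 3 7 5)(1 4)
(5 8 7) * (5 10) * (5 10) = (10)(5 8 7) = [0, 1, 2, 3, 4, 8, 6, 5, 7, 9, 10]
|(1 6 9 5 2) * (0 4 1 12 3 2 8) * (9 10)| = |(0 4 1 6 10 9 5 8)(2 12 3)| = 24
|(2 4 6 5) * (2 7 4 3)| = 4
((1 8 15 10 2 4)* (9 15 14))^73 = (1 8 14 9 15 10 2 4)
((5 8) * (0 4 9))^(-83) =((0 4 9)(5 8))^(-83) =(0 4 9)(5 8)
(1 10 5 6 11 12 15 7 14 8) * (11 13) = [0, 10, 2, 3, 4, 6, 13, 14, 1, 9, 5, 12, 15, 11, 8, 7] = (1 10 5 6 13 11 12 15 7 14 8)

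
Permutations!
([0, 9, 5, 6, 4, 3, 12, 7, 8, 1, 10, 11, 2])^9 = (1 9)(2 12 6 3 5)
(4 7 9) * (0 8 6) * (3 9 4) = (0 8 6)(3 9)(4 7) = [8, 1, 2, 9, 7, 5, 0, 4, 6, 3]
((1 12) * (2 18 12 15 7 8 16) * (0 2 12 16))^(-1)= (0 8 7 15 1 12 16 18 2)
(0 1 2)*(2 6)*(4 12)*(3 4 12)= (12)(0 1 6 2)(3 4)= [1, 6, 0, 4, 3, 5, 2, 7, 8, 9, 10, 11, 12]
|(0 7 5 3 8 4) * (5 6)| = 7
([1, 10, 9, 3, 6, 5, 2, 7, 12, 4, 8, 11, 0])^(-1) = [12, 0, 6, 3, 9, 5, 4, 7, 10, 2, 1, 11, 8]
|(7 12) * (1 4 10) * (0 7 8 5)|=15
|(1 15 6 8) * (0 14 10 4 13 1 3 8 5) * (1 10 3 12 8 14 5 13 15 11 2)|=|(0 5)(1 11 2)(3 14)(4 15 6 13 10)(8 12)|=30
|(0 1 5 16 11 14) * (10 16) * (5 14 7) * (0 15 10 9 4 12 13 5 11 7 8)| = 45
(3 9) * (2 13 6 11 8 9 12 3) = (2 13 6 11 8 9)(3 12) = [0, 1, 13, 12, 4, 5, 11, 7, 9, 2, 10, 8, 3, 6]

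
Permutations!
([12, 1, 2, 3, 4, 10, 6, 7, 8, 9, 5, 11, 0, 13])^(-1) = [12, 1, 2, 3, 4, 10, 6, 7, 8, 9, 5, 11, 0, 13]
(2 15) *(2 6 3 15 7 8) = (2 7 8)(3 15 6) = [0, 1, 7, 15, 4, 5, 3, 8, 2, 9, 10, 11, 12, 13, 14, 6]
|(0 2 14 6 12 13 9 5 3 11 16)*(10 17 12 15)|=|(0 2 14 6 15 10 17 12 13 9 5 3 11 16)|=14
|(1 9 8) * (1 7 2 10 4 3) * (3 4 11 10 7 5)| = 10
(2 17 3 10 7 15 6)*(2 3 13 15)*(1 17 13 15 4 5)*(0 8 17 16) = (0 8 17 15 6 3 10 7 2 13 4 5 1 16) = [8, 16, 13, 10, 5, 1, 3, 2, 17, 9, 7, 11, 12, 4, 14, 6, 0, 15]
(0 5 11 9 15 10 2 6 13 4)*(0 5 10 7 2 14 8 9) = [10, 1, 6, 3, 5, 11, 13, 2, 9, 15, 14, 0, 12, 4, 8, 7] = (0 10 14 8 9 15 7 2 6 13 4 5 11)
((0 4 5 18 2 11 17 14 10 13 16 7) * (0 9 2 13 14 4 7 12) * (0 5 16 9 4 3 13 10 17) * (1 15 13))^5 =((0 7 4 16 12 5 18 10 14 17 3 1 15 13 9 2 11))^5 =(0 5 3 2 16 14 13 7 18 1 11 12 17 9 4 10 15)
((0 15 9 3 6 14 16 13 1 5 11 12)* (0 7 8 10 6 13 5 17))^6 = (0 17 1 13 3 9 15)(5 6 7)(8 11 14)(10 12 16)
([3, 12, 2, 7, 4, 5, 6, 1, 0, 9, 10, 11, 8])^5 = (0 8 12 1 7 3)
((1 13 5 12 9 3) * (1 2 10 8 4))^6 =(1 2 5 8 9)(3 13 10 12 4)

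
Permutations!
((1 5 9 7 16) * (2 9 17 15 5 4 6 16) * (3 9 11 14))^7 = ((1 4 6 16)(2 11 14 3 9 7)(5 17 15))^7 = (1 16 6 4)(2 11 14 3 9 7)(5 17 15)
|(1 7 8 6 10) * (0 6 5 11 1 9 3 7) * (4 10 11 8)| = |(0 6 11 1)(3 7 4 10 9)(5 8)| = 20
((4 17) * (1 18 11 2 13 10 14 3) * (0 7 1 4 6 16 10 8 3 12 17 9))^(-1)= ((0 7 1 18 11 2 13 8 3 4 9)(6 16 10 14 12 17))^(-1)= (0 9 4 3 8 13 2 11 18 1 7)(6 17 12 14 10 16)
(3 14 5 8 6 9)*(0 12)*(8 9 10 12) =[8, 1, 2, 14, 4, 9, 10, 7, 6, 3, 12, 11, 0, 13, 5] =(0 8 6 10 12)(3 14 5 9)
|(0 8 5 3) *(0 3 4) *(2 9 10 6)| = |(0 8 5 4)(2 9 10 6)| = 4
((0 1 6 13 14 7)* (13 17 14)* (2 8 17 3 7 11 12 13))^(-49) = ((0 1 6 3 7)(2 8 17 14 11 12 13))^(-49) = (17)(0 1 6 3 7)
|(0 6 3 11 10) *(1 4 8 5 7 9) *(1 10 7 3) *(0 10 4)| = |(0 6 1)(3 11 7 9 4 8 5)| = 21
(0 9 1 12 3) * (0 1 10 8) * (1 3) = (0 9 10 8)(1 12) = [9, 12, 2, 3, 4, 5, 6, 7, 0, 10, 8, 11, 1]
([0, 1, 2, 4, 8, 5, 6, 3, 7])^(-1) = (3 7 8 4)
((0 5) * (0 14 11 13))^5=(14)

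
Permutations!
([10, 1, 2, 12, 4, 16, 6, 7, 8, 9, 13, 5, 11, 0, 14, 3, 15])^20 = (0 13 10)(3 11 16)(5 15 12)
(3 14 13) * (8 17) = [0, 1, 2, 14, 4, 5, 6, 7, 17, 9, 10, 11, 12, 3, 13, 15, 16, 8] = (3 14 13)(8 17)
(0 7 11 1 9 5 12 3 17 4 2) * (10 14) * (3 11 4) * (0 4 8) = (0 7 8)(1 9 5 12 11)(2 4)(3 17)(10 14) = [7, 9, 4, 17, 2, 12, 6, 8, 0, 5, 14, 1, 11, 13, 10, 15, 16, 3]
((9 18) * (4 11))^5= ((4 11)(9 18))^5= (4 11)(9 18)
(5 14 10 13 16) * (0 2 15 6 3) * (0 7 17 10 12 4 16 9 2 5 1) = [5, 0, 15, 7, 16, 14, 3, 17, 8, 2, 13, 11, 4, 9, 12, 6, 1, 10] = (0 5 14 12 4 16 1)(2 15 6 3 7 17 10 13 9)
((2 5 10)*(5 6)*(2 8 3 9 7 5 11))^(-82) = (2 11 6)(3 7 10)(5 8 9)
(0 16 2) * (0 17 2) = (0 16)(2 17) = [16, 1, 17, 3, 4, 5, 6, 7, 8, 9, 10, 11, 12, 13, 14, 15, 0, 2]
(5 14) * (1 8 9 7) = (1 8 9 7)(5 14) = [0, 8, 2, 3, 4, 14, 6, 1, 9, 7, 10, 11, 12, 13, 5]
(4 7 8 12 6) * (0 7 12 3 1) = [7, 0, 2, 1, 12, 5, 4, 8, 3, 9, 10, 11, 6] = (0 7 8 3 1)(4 12 6)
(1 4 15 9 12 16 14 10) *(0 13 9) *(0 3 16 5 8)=(0 13 9 12 5 8)(1 4 15 3 16 14 10)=[13, 4, 2, 16, 15, 8, 6, 7, 0, 12, 1, 11, 5, 9, 10, 3, 14]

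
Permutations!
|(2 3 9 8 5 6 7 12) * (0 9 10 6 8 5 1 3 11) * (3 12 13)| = 40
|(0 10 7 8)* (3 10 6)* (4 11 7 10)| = 7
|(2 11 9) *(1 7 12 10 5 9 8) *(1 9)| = 20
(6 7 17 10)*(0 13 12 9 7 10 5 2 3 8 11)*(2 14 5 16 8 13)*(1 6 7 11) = (0 2 3 13 12 9 11)(1 6 10 7 17 16 8)(5 14) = [2, 6, 3, 13, 4, 14, 10, 17, 1, 11, 7, 0, 9, 12, 5, 15, 8, 16]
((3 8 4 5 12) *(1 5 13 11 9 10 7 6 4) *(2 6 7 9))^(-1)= ((1 5 12 3 8)(2 6 4 13 11)(9 10))^(-1)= (1 8 3 12 5)(2 11 13 4 6)(9 10)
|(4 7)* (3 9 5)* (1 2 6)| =|(1 2 6)(3 9 5)(4 7)| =6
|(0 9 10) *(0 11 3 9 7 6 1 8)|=|(0 7 6 1 8)(3 9 10 11)|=20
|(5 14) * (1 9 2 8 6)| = 10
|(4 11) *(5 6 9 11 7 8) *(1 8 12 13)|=|(1 8 5 6 9 11 4 7 12 13)|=10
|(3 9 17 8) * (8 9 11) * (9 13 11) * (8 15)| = 7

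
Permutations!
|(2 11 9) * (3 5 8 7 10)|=|(2 11 9)(3 5 8 7 10)|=15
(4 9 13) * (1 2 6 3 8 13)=[0, 2, 6, 8, 9, 5, 3, 7, 13, 1, 10, 11, 12, 4]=(1 2 6 3 8 13 4 9)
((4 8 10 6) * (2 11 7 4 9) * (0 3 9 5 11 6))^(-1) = (0 10 8 4 7 11 5 6 2 9 3)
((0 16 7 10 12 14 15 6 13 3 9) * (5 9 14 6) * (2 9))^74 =(0 15 6 16 5 13 7 2 3 10 9 14 12)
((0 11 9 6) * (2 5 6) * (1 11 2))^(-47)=((0 2 5 6)(1 11 9))^(-47)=(0 2 5 6)(1 11 9)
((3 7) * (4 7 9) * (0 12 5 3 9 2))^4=((0 12 5 3 2)(4 7 9))^4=(0 2 3 5 12)(4 7 9)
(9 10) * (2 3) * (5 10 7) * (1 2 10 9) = (1 2 3 10)(5 9 7) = [0, 2, 3, 10, 4, 9, 6, 5, 8, 7, 1]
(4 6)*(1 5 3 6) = [0, 5, 2, 6, 1, 3, 4] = (1 5 3 6 4)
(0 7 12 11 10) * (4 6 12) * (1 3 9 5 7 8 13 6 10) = (0 8 13 6 12 11 1 3 9 5 7 4 10) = [8, 3, 2, 9, 10, 7, 12, 4, 13, 5, 0, 1, 11, 6]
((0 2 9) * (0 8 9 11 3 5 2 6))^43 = (0 6)(2 5 3 11)(8 9)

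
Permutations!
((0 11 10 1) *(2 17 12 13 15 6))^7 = (0 1 10 11)(2 17 12 13 15 6)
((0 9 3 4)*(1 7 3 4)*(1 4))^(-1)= ((0 9 1 7 3 4))^(-1)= (0 4 3 7 1 9)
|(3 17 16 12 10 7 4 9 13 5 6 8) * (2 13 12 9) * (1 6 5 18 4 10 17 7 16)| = 20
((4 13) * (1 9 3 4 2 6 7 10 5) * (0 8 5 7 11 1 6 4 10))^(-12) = ((0 8 5 6 11 1 9 3 10 7)(2 4 13))^(-12) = (13)(0 10 9 11 5)(1 6 8 7 3)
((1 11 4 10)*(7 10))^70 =(11)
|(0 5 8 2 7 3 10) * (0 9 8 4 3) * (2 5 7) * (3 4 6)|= |(0 7)(3 10 9 8 5 6)|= 6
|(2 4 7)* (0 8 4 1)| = 6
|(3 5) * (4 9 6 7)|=4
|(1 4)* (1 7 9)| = |(1 4 7 9)| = 4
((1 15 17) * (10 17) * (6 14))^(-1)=(1 17 10 15)(6 14)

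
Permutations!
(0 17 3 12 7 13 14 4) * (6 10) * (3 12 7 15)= [17, 1, 2, 7, 0, 5, 10, 13, 8, 9, 6, 11, 15, 14, 4, 3, 16, 12]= (0 17 12 15 3 7 13 14 4)(6 10)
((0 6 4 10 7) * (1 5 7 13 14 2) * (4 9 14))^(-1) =((0 6 9 14 2 1 5 7)(4 10 13))^(-1) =(0 7 5 1 2 14 9 6)(4 13 10)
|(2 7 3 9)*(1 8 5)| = 12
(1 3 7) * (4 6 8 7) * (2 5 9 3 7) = (1 7)(2 5 9 3 4 6 8) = [0, 7, 5, 4, 6, 9, 8, 1, 2, 3]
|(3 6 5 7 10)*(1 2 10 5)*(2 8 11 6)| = 12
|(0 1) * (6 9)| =2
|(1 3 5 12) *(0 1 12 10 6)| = 6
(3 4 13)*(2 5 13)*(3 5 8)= (2 8 3 4)(5 13)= [0, 1, 8, 4, 2, 13, 6, 7, 3, 9, 10, 11, 12, 5]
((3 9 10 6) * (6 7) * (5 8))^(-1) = (3 6 7 10 9)(5 8)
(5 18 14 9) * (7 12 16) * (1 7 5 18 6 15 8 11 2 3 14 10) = (1 7 12 16 5 6 15 8 11 2 3 14 9 18 10) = [0, 7, 3, 14, 4, 6, 15, 12, 11, 18, 1, 2, 16, 13, 9, 8, 5, 17, 10]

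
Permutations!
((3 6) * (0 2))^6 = (6)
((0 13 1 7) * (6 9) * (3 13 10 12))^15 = (0 10 12 3 13 1 7)(6 9)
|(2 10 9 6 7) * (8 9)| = 6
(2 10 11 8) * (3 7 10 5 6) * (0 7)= (0 7 10 11 8 2 5 6 3)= [7, 1, 5, 0, 4, 6, 3, 10, 2, 9, 11, 8]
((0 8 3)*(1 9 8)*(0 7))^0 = ((0 1 9 8 3 7))^0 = (9)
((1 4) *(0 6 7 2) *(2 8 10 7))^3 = ((0 6 2)(1 4)(7 8 10))^3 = (10)(1 4)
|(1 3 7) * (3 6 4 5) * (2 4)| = 7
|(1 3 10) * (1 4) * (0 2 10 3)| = |(0 2 10 4 1)| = 5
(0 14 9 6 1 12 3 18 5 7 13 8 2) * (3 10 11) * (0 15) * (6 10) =[14, 12, 15, 18, 4, 7, 1, 13, 2, 10, 11, 3, 6, 8, 9, 0, 16, 17, 5] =(0 14 9 10 11 3 18 5 7 13 8 2 15)(1 12 6)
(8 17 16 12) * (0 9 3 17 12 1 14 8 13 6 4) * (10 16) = (0 9 3 17 10 16 1 14 8 12 13 6 4) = [9, 14, 2, 17, 0, 5, 4, 7, 12, 3, 16, 11, 13, 6, 8, 15, 1, 10]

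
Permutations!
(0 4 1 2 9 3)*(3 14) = (0 4 1 2 9 14 3) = [4, 2, 9, 0, 1, 5, 6, 7, 8, 14, 10, 11, 12, 13, 3]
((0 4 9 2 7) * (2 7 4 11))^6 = ((0 11 2 4 9 7))^6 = (11)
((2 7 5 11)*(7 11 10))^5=(2 11)(5 7 10)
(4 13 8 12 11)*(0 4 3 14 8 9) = (0 4 13 9)(3 14 8 12 11) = [4, 1, 2, 14, 13, 5, 6, 7, 12, 0, 10, 3, 11, 9, 8]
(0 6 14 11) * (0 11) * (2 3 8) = (0 6 14)(2 3 8) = [6, 1, 3, 8, 4, 5, 14, 7, 2, 9, 10, 11, 12, 13, 0]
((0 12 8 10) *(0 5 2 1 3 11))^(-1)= ((0 12 8 10 5 2 1 3 11))^(-1)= (0 11 3 1 2 5 10 8 12)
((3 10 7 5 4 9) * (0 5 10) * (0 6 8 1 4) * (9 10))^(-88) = ((0 5)(1 4 10 7 9 3 6 8))^(-88) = (10)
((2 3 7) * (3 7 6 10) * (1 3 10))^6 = ((10)(1 3 6)(2 7))^6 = (10)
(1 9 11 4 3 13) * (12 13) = (1 9 11 4 3 12 13) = [0, 9, 2, 12, 3, 5, 6, 7, 8, 11, 10, 4, 13, 1]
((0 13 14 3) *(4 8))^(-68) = ((0 13 14 3)(4 8))^(-68) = (14)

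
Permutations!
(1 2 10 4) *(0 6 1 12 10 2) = (0 6 1)(4 12 10) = [6, 0, 2, 3, 12, 5, 1, 7, 8, 9, 4, 11, 10]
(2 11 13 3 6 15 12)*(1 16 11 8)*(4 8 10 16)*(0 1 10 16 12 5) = (0 1 4 8 10 12 2 16 11 13 3 6 15 5) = [1, 4, 16, 6, 8, 0, 15, 7, 10, 9, 12, 13, 2, 3, 14, 5, 11]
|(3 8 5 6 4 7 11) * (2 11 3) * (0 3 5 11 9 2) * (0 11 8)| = 4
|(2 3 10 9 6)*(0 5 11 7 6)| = |(0 5 11 7 6 2 3 10 9)| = 9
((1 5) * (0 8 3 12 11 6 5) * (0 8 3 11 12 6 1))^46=((12)(0 3 6 5)(1 8 11))^46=(12)(0 6)(1 8 11)(3 5)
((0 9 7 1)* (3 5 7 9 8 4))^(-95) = (9)(0 3 1 4 7 8 5)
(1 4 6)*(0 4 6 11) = (0 4 11)(1 6) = [4, 6, 2, 3, 11, 5, 1, 7, 8, 9, 10, 0]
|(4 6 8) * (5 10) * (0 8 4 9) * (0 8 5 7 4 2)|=|(0 5 10 7 4 6 2)(8 9)|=14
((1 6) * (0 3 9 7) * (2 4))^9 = ((0 3 9 7)(1 6)(2 4))^9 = (0 3 9 7)(1 6)(2 4)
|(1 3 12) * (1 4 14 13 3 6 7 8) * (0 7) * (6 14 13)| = 12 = |(0 7 8 1 14 6)(3 12 4 13)|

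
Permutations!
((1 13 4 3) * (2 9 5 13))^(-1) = ((1 2 9 5 13 4 3))^(-1) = (1 3 4 13 5 9 2)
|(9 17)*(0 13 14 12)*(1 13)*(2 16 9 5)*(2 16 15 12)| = |(0 1 13 14 2 15 12)(5 16 9 17)| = 28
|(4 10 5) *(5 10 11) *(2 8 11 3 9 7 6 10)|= 10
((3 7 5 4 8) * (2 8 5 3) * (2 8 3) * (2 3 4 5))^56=(8)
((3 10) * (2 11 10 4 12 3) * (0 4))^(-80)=((0 4 12 3)(2 11 10))^(-80)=(12)(2 11 10)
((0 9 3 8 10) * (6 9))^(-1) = ((0 6 9 3 8 10))^(-1) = (0 10 8 3 9 6)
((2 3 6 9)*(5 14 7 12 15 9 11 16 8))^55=((2 3 6 11 16 8 5 14 7 12 15 9))^55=(2 14 6 12 16 9 5 3 7 11 15 8)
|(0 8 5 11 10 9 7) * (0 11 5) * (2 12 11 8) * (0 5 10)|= |(0 2 12 11)(5 10 9 7 8)|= 20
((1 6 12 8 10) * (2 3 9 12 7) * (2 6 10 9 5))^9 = ((1 10)(2 3 5)(6 7)(8 9 12))^9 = (12)(1 10)(6 7)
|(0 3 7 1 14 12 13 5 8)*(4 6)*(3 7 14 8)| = 20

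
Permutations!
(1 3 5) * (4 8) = [0, 3, 2, 5, 8, 1, 6, 7, 4] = (1 3 5)(4 8)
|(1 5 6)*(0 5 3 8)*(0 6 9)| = |(0 5 9)(1 3 8 6)| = 12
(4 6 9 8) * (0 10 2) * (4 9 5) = (0 10 2)(4 6 5)(8 9) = [10, 1, 0, 3, 6, 4, 5, 7, 9, 8, 2]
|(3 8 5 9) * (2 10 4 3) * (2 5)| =|(2 10 4 3 8)(5 9)| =10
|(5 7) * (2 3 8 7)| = |(2 3 8 7 5)| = 5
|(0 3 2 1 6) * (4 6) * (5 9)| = |(0 3 2 1 4 6)(5 9)| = 6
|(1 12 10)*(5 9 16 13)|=12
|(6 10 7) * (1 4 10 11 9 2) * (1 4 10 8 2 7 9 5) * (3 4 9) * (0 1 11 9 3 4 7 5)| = |(0 1 10 4 8 2 3 7 6 9 5 11)| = 12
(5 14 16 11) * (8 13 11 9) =(5 14 16 9 8 13 11) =[0, 1, 2, 3, 4, 14, 6, 7, 13, 8, 10, 5, 12, 11, 16, 15, 9]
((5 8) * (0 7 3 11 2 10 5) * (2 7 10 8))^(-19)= (0 10 5 2 8)(3 7 11)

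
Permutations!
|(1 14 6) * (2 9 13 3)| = |(1 14 6)(2 9 13 3)| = 12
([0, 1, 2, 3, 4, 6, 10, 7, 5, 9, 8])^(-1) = [0, 1, 2, 3, 4, 8, 5, 7, 10, 9, 6]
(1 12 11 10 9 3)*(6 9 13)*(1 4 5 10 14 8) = [0, 12, 2, 4, 5, 10, 9, 7, 1, 3, 13, 14, 11, 6, 8] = (1 12 11 14 8)(3 4 5 10 13 6 9)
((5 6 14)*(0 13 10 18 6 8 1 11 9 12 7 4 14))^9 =((0 13 10 18 6)(1 11 9 12 7 4 14 5 8))^9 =(0 6 18 10 13)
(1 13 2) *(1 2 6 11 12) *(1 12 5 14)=(1 13 6 11 5 14)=[0, 13, 2, 3, 4, 14, 11, 7, 8, 9, 10, 5, 12, 6, 1]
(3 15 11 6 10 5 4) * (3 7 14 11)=[0, 1, 2, 15, 7, 4, 10, 14, 8, 9, 5, 6, 12, 13, 11, 3]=(3 15)(4 7 14 11 6 10 5)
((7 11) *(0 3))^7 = (0 3)(7 11)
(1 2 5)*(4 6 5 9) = (1 2 9 4 6 5) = [0, 2, 9, 3, 6, 1, 5, 7, 8, 4]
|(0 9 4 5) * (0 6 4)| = 6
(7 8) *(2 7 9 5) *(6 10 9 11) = [0, 1, 7, 3, 4, 2, 10, 8, 11, 5, 9, 6] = (2 7 8 11 6 10 9 5)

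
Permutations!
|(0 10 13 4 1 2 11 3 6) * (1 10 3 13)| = |(0 3 6)(1 2 11 13 4 10)| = 6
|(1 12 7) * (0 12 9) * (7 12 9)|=2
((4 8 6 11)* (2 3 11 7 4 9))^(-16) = (11)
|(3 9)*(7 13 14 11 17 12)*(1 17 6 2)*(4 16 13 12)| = |(1 17 4 16 13 14 11 6 2)(3 9)(7 12)| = 18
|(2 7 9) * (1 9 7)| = |(1 9 2)| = 3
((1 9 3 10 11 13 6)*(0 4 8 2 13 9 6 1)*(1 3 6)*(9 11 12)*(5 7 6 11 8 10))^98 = (0 2 4 13 10 3 12 5 9 7 11 6 8)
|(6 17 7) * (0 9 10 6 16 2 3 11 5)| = 11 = |(0 9 10 6 17 7 16 2 3 11 5)|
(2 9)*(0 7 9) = [7, 1, 0, 3, 4, 5, 6, 9, 8, 2] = (0 7 9 2)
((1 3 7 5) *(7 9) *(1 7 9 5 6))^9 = (9)(1 6 7 5 3) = ((9)(1 3 5 7 6))^9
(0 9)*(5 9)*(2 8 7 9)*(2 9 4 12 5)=[2, 1, 8, 3, 12, 9, 6, 4, 7, 0, 10, 11, 5]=(0 2 8 7 4 12 5 9)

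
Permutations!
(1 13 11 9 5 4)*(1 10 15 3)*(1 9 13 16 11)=(1 16 11 13)(3 9 5 4 10 15)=[0, 16, 2, 9, 10, 4, 6, 7, 8, 5, 15, 13, 12, 1, 14, 3, 11]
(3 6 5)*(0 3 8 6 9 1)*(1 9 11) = [3, 0, 2, 11, 4, 8, 5, 7, 6, 9, 10, 1] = (0 3 11 1)(5 8 6)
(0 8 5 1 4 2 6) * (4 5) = [8, 5, 6, 3, 2, 1, 0, 7, 4] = (0 8 4 2 6)(1 5)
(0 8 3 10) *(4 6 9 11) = [8, 1, 2, 10, 6, 5, 9, 7, 3, 11, 0, 4] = (0 8 3 10)(4 6 9 11)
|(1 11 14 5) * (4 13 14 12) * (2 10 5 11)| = 20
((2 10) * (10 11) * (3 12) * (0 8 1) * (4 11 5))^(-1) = ((0 8 1)(2 5 4 11 10)(3 12))^(-1) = (0 1 8)(2 10 11 4 5)(3 12)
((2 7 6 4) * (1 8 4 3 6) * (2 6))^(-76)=((1 8 4 6 3 2 7))^(-76)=(1 8 4 6 3 2 7)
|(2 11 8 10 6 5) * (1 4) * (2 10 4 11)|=|(1 11 8 4)(5 10 6)|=12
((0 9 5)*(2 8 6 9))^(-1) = (0 5 9 6 8 2)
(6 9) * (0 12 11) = (0 12 11)(6 9) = [12, 1, 2, 3, 4, 5, 9, 7, 8, 6, 10, 0, 11]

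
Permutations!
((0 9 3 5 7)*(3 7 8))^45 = (9)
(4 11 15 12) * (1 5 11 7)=(1 5 11 15 12 4 7)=[0, 5, 2, 3, 7, 11, 6, 1, 8, 9, 10, 15, 4, 13, 14, 12]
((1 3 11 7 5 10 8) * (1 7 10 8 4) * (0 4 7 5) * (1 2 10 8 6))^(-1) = ((0 4 2 10 7)(1 3 11 8 5 6))^(-1) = (0 7 10 2 4)(1 6 5 8 11 3)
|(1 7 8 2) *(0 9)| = |(0 9)(1 7 8 2)| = 4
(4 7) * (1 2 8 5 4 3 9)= (1 2 8 5 4 7 3 9)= [0, 2, 8, 9, 7, 4, 6, 3, 5, 1]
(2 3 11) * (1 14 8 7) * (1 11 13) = [0, 14, 3, 13, 4, 5, 6, 11, 7, 9, 10, 2, 12, 1, 8] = (1 14 8 7 11 2 3 13)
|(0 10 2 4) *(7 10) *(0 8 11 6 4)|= 4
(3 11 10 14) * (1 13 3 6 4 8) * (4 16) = (1 13 3 11 10 14 6 16 4 8) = [0, 13, 2, 11, 8, 5, 16, 7, 1, 9, 14, 10, 12, 3, 6, 15, 4]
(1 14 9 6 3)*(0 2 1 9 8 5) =[2, 14, 1, 9, 4, 0, 3, 7, 5, 6, 10, 11, 12, 13, 8] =(0 2 1 14 8 5)(3 9 6)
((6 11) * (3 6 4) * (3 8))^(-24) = (3 6 11 4 8)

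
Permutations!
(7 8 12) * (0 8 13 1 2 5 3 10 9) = (0 8 12 7 13 1 2 5 3 10 9) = [8, 2, 5, 10, 4, 3, 6, 13, 12, 0, 9, 11, 7, 1]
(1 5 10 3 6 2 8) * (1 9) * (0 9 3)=(0 9 1 5 10)(2 8 3 6)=[9, 5, 8, 6, 4, 10, 2, 7, 3, 1, 0]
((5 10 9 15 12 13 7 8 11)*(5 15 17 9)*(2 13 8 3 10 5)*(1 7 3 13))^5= ((1 7 13 3 10 2)(8 11 15 12)(9 17))^5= (1 2 10 3 13 7)(8 11 15 12)(9 17)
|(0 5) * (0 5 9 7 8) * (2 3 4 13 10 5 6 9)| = 11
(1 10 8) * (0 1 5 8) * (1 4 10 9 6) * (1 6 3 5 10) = (0 4 1 9 3 5 8 10) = [4, 9, 2, 5, 1, 8, 6, 7, 10, 3, 0]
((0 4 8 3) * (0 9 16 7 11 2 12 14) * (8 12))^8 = (2 8 3 9 16 7 11)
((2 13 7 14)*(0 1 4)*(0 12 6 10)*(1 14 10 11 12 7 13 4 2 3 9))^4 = ((0 14 3 9 1 2 4 7 10)(6 11 12))^4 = (0 1 10 9 7 3 4 14 2)(6 11 12)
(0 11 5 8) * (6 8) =(0 11 5 6 8) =[11, 1, 2, 3, 4, 6, 8, 7, 0, 9, 10, 5]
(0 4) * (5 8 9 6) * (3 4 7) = (0 7 3 4)(5 8 9 6) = [7, 1, 2, 4, 0, 8, 5, 3, 9, 6]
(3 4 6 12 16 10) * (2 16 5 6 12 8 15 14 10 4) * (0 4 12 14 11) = (0 4 14 10 3 2 16 12 5 6 8 15 11) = [4, 1, 16, 2, 14, 6, 8, 7, 15, 9, 3, 0, 5, 13, 10, 11, 12]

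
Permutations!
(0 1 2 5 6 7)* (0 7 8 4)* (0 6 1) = [0, 2, 5, 3, 6, 1, 8, 7, 4] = (1 2 5)(4 6 8)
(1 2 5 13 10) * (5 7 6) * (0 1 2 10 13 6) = (13)(0 1 10 2 7)(5 6) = [1, 10, 7, 3, 4, 6, 5, 0, 8, 9, 2, 11, 12, 13]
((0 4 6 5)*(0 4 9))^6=((0 9)(4 6 5))^6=(9)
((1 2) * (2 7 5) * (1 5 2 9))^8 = (1 5 7 9 2) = ((1 7 2 5 9))^8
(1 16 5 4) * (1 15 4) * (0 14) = (0 14)(1 16 5)(4 15) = [14, 16, 2, 3, 15, 1, 6, 7, 8, 9, 10, 11, 12, 13, 0, 4, 5]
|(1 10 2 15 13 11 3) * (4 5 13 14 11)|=|(1 10 2 15 14 11 3)(4 5 13)|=21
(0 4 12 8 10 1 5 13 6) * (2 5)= [4, 2, 5, 3, 12, 13, 0, 7, 10, 9, 1, 11, 8, 6]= (0 4 12 8 10 1 2 5 13 6)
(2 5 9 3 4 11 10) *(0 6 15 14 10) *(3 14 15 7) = (15)(0 6 7 3 4 11)(2 5 9 14 10) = [6, 1, 5, 4, 11, 9, 7, 3, 8, 14, 2, 0, 12, 13, 10, 15]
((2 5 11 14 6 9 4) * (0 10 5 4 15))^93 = (0 6 5 15 14 10 9 11)(2 4)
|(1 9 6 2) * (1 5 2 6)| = 2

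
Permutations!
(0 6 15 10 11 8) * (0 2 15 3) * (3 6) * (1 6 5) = (0 3)(1 6 5)(2 15 10 11 8) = [3, 6, 15, 0, 4, 1, 5, 7, 2, 9, 11, 8, 12, 13, 14, 10]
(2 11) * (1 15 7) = [0, 15, 11, 3, 4, 5, 6, 1, 8, 9, 10, 2, 12, 13, 14, 7] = (1 15 7)(2 11)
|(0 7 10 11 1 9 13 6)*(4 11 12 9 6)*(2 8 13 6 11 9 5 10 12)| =|(0 7 12 5 10 2 8 13 4 9 6)(1 11)| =22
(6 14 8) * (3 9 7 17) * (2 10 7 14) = (2 10 7 17 3 9 14 8 6) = [0, 1, 10, 9, 4, 5, 2, 17, 6, 14, 7, 11, 12, 13, 8, 15, 16, 3]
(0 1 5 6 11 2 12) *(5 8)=(0 1 8 5 6 11 2 12)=[1, 8, 12, 3, 4, 6, 11, 7, 5, 9, 10, 2, 0]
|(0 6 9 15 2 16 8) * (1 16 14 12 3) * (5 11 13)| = 33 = |(0 6 9 15 2 14 12 3 1 16 8)(5 11 13)|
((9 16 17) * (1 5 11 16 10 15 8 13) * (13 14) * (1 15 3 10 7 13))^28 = (1 7 5 13 11 15 16 8 17 14 9)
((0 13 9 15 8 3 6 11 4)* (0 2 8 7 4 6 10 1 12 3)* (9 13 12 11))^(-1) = (0 8 2 4 7 15 9 6 11 1 10 3 12)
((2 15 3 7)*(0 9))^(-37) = (0 9)(2 7 3 15)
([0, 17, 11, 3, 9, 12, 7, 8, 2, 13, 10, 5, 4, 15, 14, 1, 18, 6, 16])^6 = (18)(1 11 15 2 13 8 9 7 4 6 12 17 5)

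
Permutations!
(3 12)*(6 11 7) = [0, 1, 2, 12, 4, 5, 11, 6, 8, 9, 10, 7, 3] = (3 12)(6 11 7)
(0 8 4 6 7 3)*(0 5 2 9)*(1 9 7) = (0 8 4 6 1 9)(2 7 3 5) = [8, 9, 7, 5, 6, 2, 1, 3, 4, 0]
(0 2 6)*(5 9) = (0 2 6)(5 9) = [2, 1, 6, 3, 4, 9, 0, 7, 8, 5]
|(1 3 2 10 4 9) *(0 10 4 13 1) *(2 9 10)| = 8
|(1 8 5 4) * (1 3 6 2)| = 7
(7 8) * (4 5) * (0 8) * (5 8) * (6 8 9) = [5, 1, 2, 3, 9, 4, 8, 0, 7, 6] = (0 5 4 9 6 8 7)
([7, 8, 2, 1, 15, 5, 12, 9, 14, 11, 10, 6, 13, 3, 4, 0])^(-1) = [15, 3, 2, 13, 14, 5, 11, 0, 1, 7, 10, 9, 6, 12, 8, 4]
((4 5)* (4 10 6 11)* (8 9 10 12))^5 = (4 10 12 11 9 5 6 8)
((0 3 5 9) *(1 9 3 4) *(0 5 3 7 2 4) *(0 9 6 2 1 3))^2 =(0 5 1 2 3 9 7 6 4)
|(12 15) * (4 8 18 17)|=4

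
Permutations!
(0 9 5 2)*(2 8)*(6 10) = [9, 1, 0, 3, 4, 8, 10, 7, 2, 5, 6] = (0 9 5 8 2)(6 10)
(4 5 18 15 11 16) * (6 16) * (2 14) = [0, 1, 14, 3, 5, 18, 16, 7, 8, 9, 10, 6, 12, 13, 2, 11, 4, 17, 15] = (2 14)(4 5 18 15 11 6 16)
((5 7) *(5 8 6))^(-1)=(5 6 8 7)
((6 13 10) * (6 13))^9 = (10 13)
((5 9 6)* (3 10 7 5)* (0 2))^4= ((0 2)(3 10 7 5 9 6))^4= (3 9 7)(5 10 6)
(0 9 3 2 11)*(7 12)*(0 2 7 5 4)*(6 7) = (0 9 3 6 7 12 5 4)(2 11) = [9, 1, 11, 6, 0, 4, 7, 12, 8, 3, 10, 2, 5]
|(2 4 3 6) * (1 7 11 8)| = 4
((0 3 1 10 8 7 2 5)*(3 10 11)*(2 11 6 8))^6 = (11)(0 2)(5 10)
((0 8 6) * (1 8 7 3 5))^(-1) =((0 7 3 5 1 8 6))^(-1) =(0 6 8 1 5 3 7)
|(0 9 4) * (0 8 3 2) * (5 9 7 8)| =|(0 7 8 3 2)(4 5 9)| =15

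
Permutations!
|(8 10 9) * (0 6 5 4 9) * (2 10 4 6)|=6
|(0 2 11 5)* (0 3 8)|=|(0 2 11 5 3 8)|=6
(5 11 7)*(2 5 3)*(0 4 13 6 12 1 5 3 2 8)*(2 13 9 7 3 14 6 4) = (0 2 14 6 12 1 5 11 3 8)(4 9 7 13) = [2, 5, 14, 8, 9, 11, 12, 13, 0, 7, 10, 3, 1, 4, 6]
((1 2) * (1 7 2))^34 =(7) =((2 7))^34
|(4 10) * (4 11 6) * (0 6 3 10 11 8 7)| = |(0 6 4 11 3 10 8 7)| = 8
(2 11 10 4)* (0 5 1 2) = [5, 2, 11, 3, 0, 1, 6, 7, 8, 9, 4, 10] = (0 5 1 2 11 10 4)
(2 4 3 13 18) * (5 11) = (2 4 3 13 18)(5 11) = [0, 1, 4, 13, 3, 11, 6, 7, 8, 9, 10, 5, 12, 18, 14, 15, 16, 17, 2]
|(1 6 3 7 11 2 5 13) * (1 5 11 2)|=|(1 6 3 7 2 11)(5 13)|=6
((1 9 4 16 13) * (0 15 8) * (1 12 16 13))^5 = (0 8 15)(1 16 12 13 4 9)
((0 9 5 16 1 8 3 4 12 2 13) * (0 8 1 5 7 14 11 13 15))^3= (0 14 8 12)(2 9 11 3)(4 15 7 13)(5 16)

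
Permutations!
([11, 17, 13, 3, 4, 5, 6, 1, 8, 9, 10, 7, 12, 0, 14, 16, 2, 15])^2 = (0 7 17 16 13 11 1 15 2)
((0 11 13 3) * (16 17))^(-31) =((0 11 13 3)(16 17))^(-31) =(0 11 13 3)(16 17)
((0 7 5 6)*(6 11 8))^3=(0 11)(5 6)(7 8)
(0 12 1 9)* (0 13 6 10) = [12, 9, 2, 3, 4, 5, 10, 7, 8, 13, 0, 11, 1, 6] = (0 12 1 9 13 6 10)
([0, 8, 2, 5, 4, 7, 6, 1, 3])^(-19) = (1 8 3 5 7)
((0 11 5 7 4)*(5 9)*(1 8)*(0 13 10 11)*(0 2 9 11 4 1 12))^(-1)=(0 12 8 1 7 5 9 2)(4 10 13)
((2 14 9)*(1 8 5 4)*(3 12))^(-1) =((1 8 5 4)(2 14 9)(3 12))^(-1) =(1 4 5 8)(2 9 14)(3 12)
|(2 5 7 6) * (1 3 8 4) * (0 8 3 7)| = 8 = |(0 8 4 1 7 6 2 5)|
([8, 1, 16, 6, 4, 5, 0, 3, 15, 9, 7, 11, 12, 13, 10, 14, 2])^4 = [10, 1, 2, 15, 4, 5, 14, 8, 7, 9, 0, 11, 12, 13, 6, 3, 16]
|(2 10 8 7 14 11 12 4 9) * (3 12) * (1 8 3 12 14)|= |(1 8 7)(2 10 3 14 11 12 4 9)|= 24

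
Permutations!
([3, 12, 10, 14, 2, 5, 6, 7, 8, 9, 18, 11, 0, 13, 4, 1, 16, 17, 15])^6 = [18, 2, 0, 15, 12, 5, 6, 7, 8, 9, 3, 11, 10, 13, 1, 4, 16, 17, 14]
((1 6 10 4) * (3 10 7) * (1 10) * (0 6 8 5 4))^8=(0 10 4 5 8 1 3 7 6)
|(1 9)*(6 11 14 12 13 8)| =6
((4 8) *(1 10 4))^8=((1 10 4 8))^8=(10)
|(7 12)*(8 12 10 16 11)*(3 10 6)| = 8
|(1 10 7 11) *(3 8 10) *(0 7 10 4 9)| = 8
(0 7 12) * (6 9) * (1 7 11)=(0 11 1 7 12)(6 9)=[11, 7, 2, 3, 4, 5, 9, 12, 8, 6, 10, 1, 0]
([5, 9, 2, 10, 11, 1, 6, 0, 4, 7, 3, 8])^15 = [0, 1, 2, 10, 4, 5, 6, 7, 8, 9, 3, 11]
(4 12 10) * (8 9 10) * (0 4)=(0 4 12 8 9 10)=[4, 1, 2, 3, 12, 5, 6, 7, 9, 10, 0, 11, 8]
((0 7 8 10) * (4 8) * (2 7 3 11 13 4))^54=((0 3 11 13 4 8 10)(2 7))^54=(0 8 13 3 10 4 11)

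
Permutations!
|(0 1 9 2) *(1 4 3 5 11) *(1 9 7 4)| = 9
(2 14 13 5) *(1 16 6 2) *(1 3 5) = (1 16 6 2 14 13)(3 5) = [0, 16, 14, 5, 4, 3, 2, 7, 8, 9, 10, 11, 12, 1, 13, 15, 6]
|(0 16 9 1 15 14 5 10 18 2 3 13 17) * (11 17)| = |(0 16 9 1 15 14 5 10 18 2 3 13 11 17)| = 14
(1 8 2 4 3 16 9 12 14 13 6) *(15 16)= (1 8 2 4 3 15 16 9 12 14 13 6)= [0, 8, 4, 15, 3, 5, 1, 7, 2, 12, 10, 11, 14, 6, 13, 16, 9]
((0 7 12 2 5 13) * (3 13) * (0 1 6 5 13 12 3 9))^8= ((0 7 3 12 2 13 1 6 5 9))^8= (0 5 1 2 3)(6 13 12 7 9)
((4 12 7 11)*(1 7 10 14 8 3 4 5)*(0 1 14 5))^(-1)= ((0 1 7 11)(3 4 12 10 5 14 8))^(-1)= (0 11 7 1)(3 8 14 5 10 12 4)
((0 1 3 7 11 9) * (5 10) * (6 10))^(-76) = ((0 1 3 7 11 9)(5 6 10))^(-76) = (0 3 11)(1 7 9)(5 10 6)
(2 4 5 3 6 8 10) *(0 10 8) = (0 10 2 4 5 3 6) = [10, 1, 4, 6, 5, 3, 0, 7, 8, 9, 2]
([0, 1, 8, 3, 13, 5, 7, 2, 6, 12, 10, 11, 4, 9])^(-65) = (2 7 6 8)(4 12 9 13)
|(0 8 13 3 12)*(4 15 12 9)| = 8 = |(0 8 13 3 9 4 15 12)|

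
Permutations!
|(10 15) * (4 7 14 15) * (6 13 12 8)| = |(4 7 14 15 10)(6 13 12 8)| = 20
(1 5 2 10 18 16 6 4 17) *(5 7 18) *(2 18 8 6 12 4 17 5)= (1 7 8 6 17)(2 10)(4 5 18 16 12)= [0, 7, 10, 3, 5, 18, 17, 8, 6, 9, 2, 11, 4, 13, 14, 15, 12, 1, 16]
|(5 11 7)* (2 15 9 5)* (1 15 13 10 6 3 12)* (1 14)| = |(1 15 9 5 11 7 2 13 10 6 3 12 14)| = 13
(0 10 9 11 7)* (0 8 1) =(0 10 9 11 7 8 1) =[10, 0, 2, 3, 4, 5, 6, 8, 1, 11, 9, 7]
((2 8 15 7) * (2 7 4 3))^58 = ((2 8 15 4 3))^58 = (2 4 8 3 15)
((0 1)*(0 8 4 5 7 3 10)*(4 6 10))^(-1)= (0 10 6 8 1)(3 7 5 4)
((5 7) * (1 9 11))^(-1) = (1 11 9)(5 7)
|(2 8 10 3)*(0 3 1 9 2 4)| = |(0 3 4)(1 9 2 8 10)| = 15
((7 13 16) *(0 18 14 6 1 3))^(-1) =((0 18 14 6 1 3)(7 13 16))^(-1) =(0 3 1 6 14 18)(7 16 13)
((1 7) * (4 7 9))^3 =(1 7 4 9)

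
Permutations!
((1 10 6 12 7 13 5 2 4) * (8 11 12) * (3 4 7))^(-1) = (1 4 3 12 11 8 6 10)(2 5 13 7)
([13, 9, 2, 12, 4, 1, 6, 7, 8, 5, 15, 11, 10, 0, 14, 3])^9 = (0 13)(3 12 10 15)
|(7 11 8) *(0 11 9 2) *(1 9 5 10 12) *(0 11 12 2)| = 12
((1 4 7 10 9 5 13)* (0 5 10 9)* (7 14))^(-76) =((0 5 13 1 4 14 7 9 10))^(-76) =(0 14 5 7 13 9 1 10 4)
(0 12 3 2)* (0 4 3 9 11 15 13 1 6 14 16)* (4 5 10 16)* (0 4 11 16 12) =(1 6 14 11 15 13)(2 5 10 12 9 16 4 3) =[0, 6, 5, 2, 3, 10, 14, 7, 8, 16, 12, 15, 9, 1, 11, 13, 4]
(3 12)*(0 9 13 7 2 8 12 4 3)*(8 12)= (0 9 13 7 2 12)(3 4)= [9, 1, 12, 4, 3, 5, 6, 2, 8, 13, 10, 11, 0, 7]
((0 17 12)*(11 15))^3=((0 17 12)(11 15))^3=(17)(11 15)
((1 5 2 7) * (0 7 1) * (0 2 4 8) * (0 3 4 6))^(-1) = ((0 7 2 1 5 6)(3 4 8))^(-1) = (0 6 5 1 2 7)(3 8 4)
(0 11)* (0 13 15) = (0 11 13 15) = [11, 1, 2, 3, 4, 5, 6, 7, 8, 9, 10, 13, 12, 15, 14, 0]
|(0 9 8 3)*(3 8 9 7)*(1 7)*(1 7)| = 3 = |(9)(0 7 3)|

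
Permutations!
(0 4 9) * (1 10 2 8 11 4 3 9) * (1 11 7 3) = (0 1 10 2 8 7 3 9)(4 11) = [1, 10, 8, 9, 11, 5, 6, 3, 7, 0, 2, 4]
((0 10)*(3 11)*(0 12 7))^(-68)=((0 10 12 7)(3 11))^(-68)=(12)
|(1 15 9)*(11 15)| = 4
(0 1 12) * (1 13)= (0 13 1 12)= [13, 12, 2, 3, 4, 5, 6, 7, 8, 9, 10, 11, 0, 1]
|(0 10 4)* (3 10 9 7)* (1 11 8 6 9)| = |(0 1 11 8 6 9 7 3 10 4)| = 10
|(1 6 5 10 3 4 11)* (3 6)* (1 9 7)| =|(1 3 4 11 9 7)(5 10 6)| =6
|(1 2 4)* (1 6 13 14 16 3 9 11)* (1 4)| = 8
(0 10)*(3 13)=(0 10)(3 13)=[10, 1, 2, 13, 4, 5, 6, 7, 8, 9, 0, 11, 12, 3]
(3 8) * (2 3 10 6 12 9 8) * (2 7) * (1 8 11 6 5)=(1 8 10 5)(2 3 7)(6 12 9 11)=[0, 8, 3, 7, 4, 1, 12, 2, 10, 11, 5, 6, 9]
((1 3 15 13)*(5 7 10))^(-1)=(1 13 15 3)(5 10 7)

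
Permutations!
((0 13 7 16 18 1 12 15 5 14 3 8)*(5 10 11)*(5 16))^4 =(0 14 13 3 7 8 5)(1 11 12 16 15 18 10)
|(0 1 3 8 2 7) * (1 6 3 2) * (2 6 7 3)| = 10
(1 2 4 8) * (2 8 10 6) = (1 8)(2 4 10 6) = [0, 8, 4, 3, 10, 5, 2, 7, 1, 9, 6]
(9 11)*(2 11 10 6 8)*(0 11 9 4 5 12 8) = (0 11 4 5 12 8 2 9 10 6) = [11, 1, 9, 3, 5, 12, 0, 7, 2, 10, 6, 4, 8]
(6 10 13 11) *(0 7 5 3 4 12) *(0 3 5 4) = (0 7 4 12 3)(6 10 13 11) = [7, 1, 2, 0, 12, 5, 10, 4, 8, 9, 13, 6, 3, 11]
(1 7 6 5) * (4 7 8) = (1 8 4 7 6 5) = [0, 8, 2, 3, 7, 1, 5, 6, 4]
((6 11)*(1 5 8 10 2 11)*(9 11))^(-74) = ((1 5 8 10 2 9 11 6))^(-74) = (1 11 2 8)(5 6 9 10)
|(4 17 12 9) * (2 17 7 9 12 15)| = 3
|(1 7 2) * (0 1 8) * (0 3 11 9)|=|(0 1 7 2 8 3 11 9)|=8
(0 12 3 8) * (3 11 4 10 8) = (0 12 11 4 10 8) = [12, 1, 2, 3, 10, 5, 6, 7, 0, 9, 8, 4, 11]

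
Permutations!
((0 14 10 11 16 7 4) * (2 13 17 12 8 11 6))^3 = (0 6 17 11 4 10 13 8 7 14 2 12 16)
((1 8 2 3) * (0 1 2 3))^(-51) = (0 2 3 8 1)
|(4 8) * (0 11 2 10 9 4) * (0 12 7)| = 9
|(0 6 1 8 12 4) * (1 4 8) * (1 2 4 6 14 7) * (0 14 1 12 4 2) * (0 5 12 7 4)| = 10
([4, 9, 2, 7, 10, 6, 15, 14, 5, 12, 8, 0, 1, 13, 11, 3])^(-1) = [11, 12, 2, 15, 0, 8, 5, 3, 10, 1, 4, 14, 9, 13, 7, 6]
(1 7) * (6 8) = (1 7)(6 8) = [0, 7, 2, 3, 4, 5, 8, 1, 6]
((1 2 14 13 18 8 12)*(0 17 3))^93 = (1 14 18 12 2 13 8)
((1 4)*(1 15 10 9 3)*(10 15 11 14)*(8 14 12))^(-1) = ((15)(1 4 11 12 8 14 10 9 3))^(-1) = (15)(1 3 9 10 14 8 12 11 4)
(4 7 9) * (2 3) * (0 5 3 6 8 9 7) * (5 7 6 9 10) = (0 7 6 8 10 5 3 2 9 4) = [7, 1, 9, 2, 0, 3, 8, 6, 10, 4, 5]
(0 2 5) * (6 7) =(0 2 5)(6 7) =[2, 1, 5, 3, 4, 0, 7, 6]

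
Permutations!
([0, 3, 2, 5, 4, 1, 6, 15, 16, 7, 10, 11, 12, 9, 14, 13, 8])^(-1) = [0, 5, 2, 1, 4, 3, 6, 9, 16, 13, 10, 11, 12, 15, 14, 7, 8]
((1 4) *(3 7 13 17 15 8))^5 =(1 4)(3 8 15 17 13 7)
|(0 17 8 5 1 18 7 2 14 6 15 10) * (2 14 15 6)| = |(0 17 8 5 1 18 7 14 2 15 10)| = 11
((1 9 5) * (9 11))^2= ((1 11 9 5))^2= (1 9)(5 11)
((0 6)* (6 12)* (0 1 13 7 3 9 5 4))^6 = ((0 12 6 1 13 7 3 9 5 4))^6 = (0 3 6 5 13)(1 4 7 12 9)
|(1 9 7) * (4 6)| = 6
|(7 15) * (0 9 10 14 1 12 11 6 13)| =18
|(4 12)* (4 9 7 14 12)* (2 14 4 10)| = |(2 14 12 9 7 4 10)| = 7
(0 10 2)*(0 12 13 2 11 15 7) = [10, 1, 12, 3, 4, 5, 6, 0, 8, 9, 11, 15, 13, 2, 14, 7] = (0 10 11 15 7)(2 12 13)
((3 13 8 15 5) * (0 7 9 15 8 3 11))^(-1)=((0 7 9 15 5 11)(3 13))^(-1)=(0 11 5 15 9 7)(3 13)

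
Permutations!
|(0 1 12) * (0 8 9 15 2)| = |(0 1 12 8 9 15 2)| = 7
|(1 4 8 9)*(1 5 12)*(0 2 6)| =|(0 2 6)(1 4 8 9 5 12)| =6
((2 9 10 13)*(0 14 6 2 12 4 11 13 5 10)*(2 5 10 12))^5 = (0 4)(2 5)(6 13)(9 12)(11 14) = ((0 14 6 5 12 4 11 13 2 9))^5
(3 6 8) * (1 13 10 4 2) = [0, 13, 1, 6, 2, 5, 8, 7, 3, 9, 4, 11, 12, 10] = (1 13 10 4 2)(3 6 8)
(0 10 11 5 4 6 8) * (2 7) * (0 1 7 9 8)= (0 10 11 5 4 6)(1 7 2 9 8)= [10, 7, 9, 3, 6, 4, 0, 2, 1, 8, 11, 5]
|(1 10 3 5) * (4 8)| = |(1 10 3 5)(4 8)| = 4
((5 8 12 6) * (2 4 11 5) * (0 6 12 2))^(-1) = (12)(0 6)(2 8 5 11 4)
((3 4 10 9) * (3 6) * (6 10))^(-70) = (10)(3 6 4)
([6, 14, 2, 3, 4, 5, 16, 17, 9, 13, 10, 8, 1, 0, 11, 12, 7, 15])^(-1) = (0 13 9 8 11 14 1 12 15 17 7 16 6)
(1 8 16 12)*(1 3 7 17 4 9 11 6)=(1 8 16 12 3 7 17 4 9 11 6)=[0, 8, 2, 7, 9, 5, 1, 17, 16, 11, 10, 6, 3, 13, 14, 15, 12, 4]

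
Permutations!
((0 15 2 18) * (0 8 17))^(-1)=(0 17 8 18 2 15)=((0 15 2 18 8 17))^(-1)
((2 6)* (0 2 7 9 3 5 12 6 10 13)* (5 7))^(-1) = ((0 2 10 13)(3 7 9)(5 12 6))^(-1) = (0 13 10 2)(3 9 7)(5 6 12)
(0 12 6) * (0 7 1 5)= (0 12 6 7 1 5)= [12, 5, 2, 3, 4, 0, 7, 1, 8, 9, 10, 11, 6]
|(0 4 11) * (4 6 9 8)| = 6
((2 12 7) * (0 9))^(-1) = (0 9)(2 7 12) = ((0 9)(2 12 7))^(-1)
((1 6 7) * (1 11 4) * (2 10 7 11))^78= ((1 6 11 4)(2 10 7))^78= (1 11)(4 6)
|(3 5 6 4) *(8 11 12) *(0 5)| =15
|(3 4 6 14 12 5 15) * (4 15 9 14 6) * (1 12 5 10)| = |(1 12 10)(3 15)(5 9 14)| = 6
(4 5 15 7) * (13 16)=[0, 1, 2, 3, 5, 15, 6, 4, 8, 9, 10, 11, 12, 16, 14, 7, 13]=(4 5 15 7)(13 16)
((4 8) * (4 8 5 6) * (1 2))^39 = ((8)(1 2)(4 5 6))^39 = (8)(1 2)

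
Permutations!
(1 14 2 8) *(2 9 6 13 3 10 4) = (1 14 9 6 13 3 10 4 2 8) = [0, 14, 8, 10, 2, 5, 13, 7, 1, 6, 4, 11, 12, 3, 9]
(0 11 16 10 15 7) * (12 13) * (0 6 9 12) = (0 11 16 10 15 7 6 9 12 13) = [11, 1, 2, 3, 4, 5, 9, 6, 8, 12, 15, 16, 13, 0, 14, 7, 10]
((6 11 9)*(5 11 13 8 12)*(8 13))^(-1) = ((13)(5 11 9 6 8 12))^(-1) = (13)(5 12 8 6 9 11)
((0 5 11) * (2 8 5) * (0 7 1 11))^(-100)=(1 7 11)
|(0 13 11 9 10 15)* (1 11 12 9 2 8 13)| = 10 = |(0 1 11 2 8 13 12 9 10 15)|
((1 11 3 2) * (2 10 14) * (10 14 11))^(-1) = (1 2 14 3 11 10)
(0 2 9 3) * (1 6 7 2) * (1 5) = (0 5 1 6 7 2 9 3) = [5, 6, 9, 0, 4, 1, 7, 2, 8, 3]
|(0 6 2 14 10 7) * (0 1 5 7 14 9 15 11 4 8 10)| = |(0 6 2 9 15 11 4 8 10 14)(1 5 7)| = 30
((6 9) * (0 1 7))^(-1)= (0 7 1)(6 9)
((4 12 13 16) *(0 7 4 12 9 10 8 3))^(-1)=((0 7 4 9 10 8 3)(12 13 16))^(-1)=(0 3 8 10 9 4 7)(12 16 13)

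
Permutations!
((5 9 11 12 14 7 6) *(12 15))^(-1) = (5 6 7 14 12 15 11 9)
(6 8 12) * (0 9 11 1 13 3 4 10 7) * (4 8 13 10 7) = (0 9 11 1 10 4 7)(3 8 12 6 13) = [9, 10, 2, 8, 7, 5, 13, 0, 12, 11, 4, 1, 6, 3]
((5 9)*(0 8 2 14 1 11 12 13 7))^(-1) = ((0 8 2 14 1 11 12 13 7)(5 9))^(-1) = (0 7 13 12 11 1 14 2 8)(5 9)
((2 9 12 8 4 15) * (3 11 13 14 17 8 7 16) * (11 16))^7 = (2 17 7 15 14 12 4 13 9 8 11)(3 16)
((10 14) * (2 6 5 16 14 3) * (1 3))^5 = ((1 3 2 6 5 16 14 10))^5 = (1 16 2 10 5 3 14 6)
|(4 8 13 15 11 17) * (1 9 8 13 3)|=20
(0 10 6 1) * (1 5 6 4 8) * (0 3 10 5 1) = (0 5 6 1 3 10 4 8) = [5, 3, 2, 10, 8, 6, 1, 7, 0, 9, 4]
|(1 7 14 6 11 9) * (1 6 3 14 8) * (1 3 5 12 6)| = 10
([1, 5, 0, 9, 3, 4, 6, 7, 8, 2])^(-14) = [0, 1, 2, 3, 4, 5, 6, 7, 8, 9]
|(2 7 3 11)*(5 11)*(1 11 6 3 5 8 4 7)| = 6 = |(1 11 2)(3 8 4 7 5 6)|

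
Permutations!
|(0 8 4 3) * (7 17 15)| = 12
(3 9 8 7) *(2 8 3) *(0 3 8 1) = (0 3 9 8 7 2 1) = [3, 0, 1, 9, 4, 5, 6, 2, 7, 8]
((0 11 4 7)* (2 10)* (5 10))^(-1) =(0 7 4 11)(2 10 5)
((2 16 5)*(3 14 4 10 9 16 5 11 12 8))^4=(3 9 8 10 12 4 11 14 16)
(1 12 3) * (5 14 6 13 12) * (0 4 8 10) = [4, 5, 2, 1, 8, 14, 13, 7, 10, 9, 0, 11, 3, 12, 6] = (0 4 8 10)(1 5 14 6 13 12 3)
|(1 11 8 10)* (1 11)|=|(8 10 11)|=3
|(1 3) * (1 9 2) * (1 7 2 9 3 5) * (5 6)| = 6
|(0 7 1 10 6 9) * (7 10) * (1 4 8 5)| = |(0 10 6 9)(1 7 4 8 5)| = 20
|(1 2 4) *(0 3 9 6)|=12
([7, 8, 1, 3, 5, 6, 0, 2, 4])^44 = (0 8)(1 6)(2 5)(4 7)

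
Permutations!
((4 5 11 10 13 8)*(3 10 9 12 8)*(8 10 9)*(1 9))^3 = (1 10)(3 12)(4 8 11 5)(9 13) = ((1 9 12 10 13 3)(4 5 11 8))^3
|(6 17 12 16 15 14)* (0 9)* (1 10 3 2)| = 12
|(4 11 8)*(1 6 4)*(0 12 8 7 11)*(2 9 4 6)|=14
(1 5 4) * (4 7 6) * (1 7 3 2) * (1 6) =[0, 5, 6, 2, 7, 3, 4, 1] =(1 5 3 2 6 4 7)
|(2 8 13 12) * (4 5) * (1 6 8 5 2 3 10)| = |(1 6 8 13 12 3 10)(2 5 4)| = 21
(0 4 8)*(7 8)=[4, 1, 2, 3, 7, 5, 6, 8, 0]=(0 4 7 8)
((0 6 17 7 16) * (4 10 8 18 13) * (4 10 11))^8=(18)(0 7 6 16 17)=((0 6 17 7 16)(4 11)(8 18 13 10))^8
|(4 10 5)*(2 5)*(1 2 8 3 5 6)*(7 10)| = 6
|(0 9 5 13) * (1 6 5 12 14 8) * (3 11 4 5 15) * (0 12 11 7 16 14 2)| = |(0 9 11 4 5 13 12 2)(1 6 15 3 7 16 14 8)| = 8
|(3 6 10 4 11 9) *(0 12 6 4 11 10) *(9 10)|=6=|(0 12 6)(3 4 9)(10 11)|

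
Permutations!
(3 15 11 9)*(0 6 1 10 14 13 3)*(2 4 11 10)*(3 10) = (0 6 1 2 4 11 9)(3 15)(10 14 13) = [6, 2, 4, 15, 11, 5, 1, 7, 8, 0, 14, 9, 12, 10, 13, 3]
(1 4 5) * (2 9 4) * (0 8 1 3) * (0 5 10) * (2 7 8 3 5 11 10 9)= (0 3 11 10)(1 7 8)(4 9)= [3, 7, 2, 11, 9, 5, 6, 8, 1, 4, 0, 10]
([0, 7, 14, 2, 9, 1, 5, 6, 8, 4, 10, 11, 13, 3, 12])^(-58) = (1 6)(2 12 3 14 13)(5 7)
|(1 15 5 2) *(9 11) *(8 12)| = 4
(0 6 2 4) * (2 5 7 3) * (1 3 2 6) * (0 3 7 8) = (0 1 7 2 4 3 6 5 8) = [1, 7, 4, 6, 3, 8, 5, 2, 0]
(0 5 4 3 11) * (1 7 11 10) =(0 5 4 3 10 1 7 11) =[5, 7, 2, 10, 3, 4, 6, 11, 8, 9, 1, 0]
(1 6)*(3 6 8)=(1 8 3 6)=[0, 8, 2, 6, 4, 5, 1, 7, 3]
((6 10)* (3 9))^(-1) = ((3 9)(6 10))^(-1) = (3 9)(6 10)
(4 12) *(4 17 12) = (12 17) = [0, 1, 2, 3, 4, 5, 6, 7, 8, 9, 10, 11, 17, 13, 14, 15, 16, 12]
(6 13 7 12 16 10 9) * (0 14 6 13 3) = (0 14 6 3)(7 12 16 10 9 13) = [14, 1, 2, 0, 4, 5, 3, 12, 8, 13, 9, 11, 16, 7, 6, 15, 10]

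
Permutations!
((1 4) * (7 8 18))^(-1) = (1 4)(7 18 8)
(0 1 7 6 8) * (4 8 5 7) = [1, 4, 2, 3, 8, 7, 5, 6, 0] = (0 1 4 8)(5 7 6)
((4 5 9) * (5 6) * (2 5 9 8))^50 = (2 8 5)(4 9 6)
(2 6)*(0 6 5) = (0 6 2 5) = [6, 1, 5, 3, 4, 0, 2]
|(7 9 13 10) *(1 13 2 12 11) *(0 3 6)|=24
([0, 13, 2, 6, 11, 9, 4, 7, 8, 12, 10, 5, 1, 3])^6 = (1 5 6)(3 12 11)(4 13 9)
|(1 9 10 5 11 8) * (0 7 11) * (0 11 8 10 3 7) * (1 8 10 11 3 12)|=|(1 9 12)(3 7 10 5)|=12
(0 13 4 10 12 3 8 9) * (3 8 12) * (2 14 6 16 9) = (0 13 4 10 3 12 8 2 14 6 16 9) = [13, 1, 14, 12, 10, 5, 16, 7, 2, 0, 3, 11, 8, 4, 6, 15, 9]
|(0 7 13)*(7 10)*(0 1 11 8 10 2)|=|(0 2)(1 11 8 10 7 13)|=6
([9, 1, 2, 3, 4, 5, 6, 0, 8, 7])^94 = [9, 1, 2, 3, 4, 5, 6, 0, 8, 7]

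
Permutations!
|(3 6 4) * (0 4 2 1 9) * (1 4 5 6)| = 8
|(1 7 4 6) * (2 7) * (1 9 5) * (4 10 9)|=6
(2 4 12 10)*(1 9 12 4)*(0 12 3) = (0 12 10 2 1 9 3) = [12, 9, 1, 0, 4, 5, 6, 7, 8, 3, 2, 11, 10]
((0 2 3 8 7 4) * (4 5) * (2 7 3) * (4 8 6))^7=((0 7 5 8 3 6 4))^7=(8)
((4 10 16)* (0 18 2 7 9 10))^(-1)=((0 18 2 7 9 10 16 4))^(-1)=(0 4 16 10 9 7 2 18)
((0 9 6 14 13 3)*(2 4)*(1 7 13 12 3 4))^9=((0 9 6 14 12 3)(1 7 13 4 2))^9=(0 14)(1 2 4 13 7)(3 6)(9 12)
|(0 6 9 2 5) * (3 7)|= 10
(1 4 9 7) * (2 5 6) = (1 4 9 7)(2 5 6) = [0, 4, 5, 3, 9, 6, 2, 1, 8, 7]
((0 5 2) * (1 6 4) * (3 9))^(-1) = ((0 5 2)(1 6 4)(3 9))^(-1) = (0 2 5)(1 4 6)(3 9)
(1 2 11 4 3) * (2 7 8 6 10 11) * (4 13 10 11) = (1 7 8 6 11 13 10 4 3) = [0, 7, 2, 1, 3, 5, 11, 8, 6, 9, 4, 13, 12, 10]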